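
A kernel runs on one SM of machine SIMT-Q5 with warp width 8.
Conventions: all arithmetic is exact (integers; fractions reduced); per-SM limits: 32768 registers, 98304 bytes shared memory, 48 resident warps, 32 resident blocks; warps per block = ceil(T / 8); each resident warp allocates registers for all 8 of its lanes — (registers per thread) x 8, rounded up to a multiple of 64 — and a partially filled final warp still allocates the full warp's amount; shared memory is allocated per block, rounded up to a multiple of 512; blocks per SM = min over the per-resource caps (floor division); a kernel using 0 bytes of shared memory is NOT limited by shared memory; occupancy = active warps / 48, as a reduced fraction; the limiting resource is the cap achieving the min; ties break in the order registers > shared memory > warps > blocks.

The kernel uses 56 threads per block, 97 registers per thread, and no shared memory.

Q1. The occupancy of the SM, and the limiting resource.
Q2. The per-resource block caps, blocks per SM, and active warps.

Answer: occupancy 35/48, limited by registers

registers: 5 blocks
shared memory: no limit (kernel uses none)
warps: 6 blocks
blocks: 32 blocks

Answer: 5 blocks, 35 active warps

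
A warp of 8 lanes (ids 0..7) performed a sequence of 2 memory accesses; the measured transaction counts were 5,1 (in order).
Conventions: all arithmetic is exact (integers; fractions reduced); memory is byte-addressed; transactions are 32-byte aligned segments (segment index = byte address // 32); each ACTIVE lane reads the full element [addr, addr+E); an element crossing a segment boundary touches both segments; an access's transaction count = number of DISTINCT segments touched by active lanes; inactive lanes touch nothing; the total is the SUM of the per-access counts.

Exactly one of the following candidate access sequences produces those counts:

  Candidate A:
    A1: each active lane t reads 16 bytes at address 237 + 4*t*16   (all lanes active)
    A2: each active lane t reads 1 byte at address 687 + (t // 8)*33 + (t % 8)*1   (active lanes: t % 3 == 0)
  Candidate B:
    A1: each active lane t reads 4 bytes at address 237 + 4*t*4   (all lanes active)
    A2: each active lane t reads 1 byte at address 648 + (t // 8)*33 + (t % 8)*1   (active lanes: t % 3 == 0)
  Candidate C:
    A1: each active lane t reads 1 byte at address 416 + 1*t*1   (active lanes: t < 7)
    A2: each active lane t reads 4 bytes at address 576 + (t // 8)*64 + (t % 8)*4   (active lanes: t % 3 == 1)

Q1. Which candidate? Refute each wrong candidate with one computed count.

A: A1 gives 8 transactions, not 5
C: A1 gives 1 transaction, not 5
B: all counts match (5,1)

Answer: B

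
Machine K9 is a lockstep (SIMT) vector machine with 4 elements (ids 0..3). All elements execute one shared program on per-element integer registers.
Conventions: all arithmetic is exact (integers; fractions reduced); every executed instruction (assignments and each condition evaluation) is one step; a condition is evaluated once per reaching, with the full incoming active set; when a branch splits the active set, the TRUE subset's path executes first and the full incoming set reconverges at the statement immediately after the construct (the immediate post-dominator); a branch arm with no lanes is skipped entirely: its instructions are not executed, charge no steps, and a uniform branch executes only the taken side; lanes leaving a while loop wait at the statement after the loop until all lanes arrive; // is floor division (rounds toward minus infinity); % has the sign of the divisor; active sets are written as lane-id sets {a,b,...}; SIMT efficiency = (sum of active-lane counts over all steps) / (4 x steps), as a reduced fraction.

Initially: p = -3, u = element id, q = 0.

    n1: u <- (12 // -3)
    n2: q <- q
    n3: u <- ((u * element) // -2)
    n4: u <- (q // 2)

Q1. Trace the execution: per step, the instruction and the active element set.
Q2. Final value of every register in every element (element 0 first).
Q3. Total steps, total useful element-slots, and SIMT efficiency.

step 0: u <- (12 // -3)              {0,1,2,3}
step 1: q <- q                       {0,1,2,3}
step 2: u <- ((u * element) // -2)   {0,1,2,3}
step 3: u <- (q // 2)                {0,1,2,3}

Answer: 4 steps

p: -3,-3,-3,-3
u: 0,0,0,0
q: 0,0,0,0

steps = 4; useful = 16; efficiency = 16/16 = 1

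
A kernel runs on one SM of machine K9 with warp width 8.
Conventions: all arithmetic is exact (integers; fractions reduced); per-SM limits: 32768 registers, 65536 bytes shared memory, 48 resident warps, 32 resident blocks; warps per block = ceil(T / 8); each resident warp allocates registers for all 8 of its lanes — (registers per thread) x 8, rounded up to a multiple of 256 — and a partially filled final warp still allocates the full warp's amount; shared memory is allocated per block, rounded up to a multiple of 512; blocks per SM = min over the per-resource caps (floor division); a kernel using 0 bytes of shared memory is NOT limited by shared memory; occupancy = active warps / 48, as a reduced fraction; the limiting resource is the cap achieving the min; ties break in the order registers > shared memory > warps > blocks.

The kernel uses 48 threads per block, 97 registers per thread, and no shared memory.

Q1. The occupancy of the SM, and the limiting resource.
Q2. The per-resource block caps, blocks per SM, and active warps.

Answer: occupancy 5/8, limited by registers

registers: 5 blocks
shared memory: no limit (kernel uses none)
warps: 8 blocks
blocks: 32 blocks

Answer: 5 blocks, 30 active warps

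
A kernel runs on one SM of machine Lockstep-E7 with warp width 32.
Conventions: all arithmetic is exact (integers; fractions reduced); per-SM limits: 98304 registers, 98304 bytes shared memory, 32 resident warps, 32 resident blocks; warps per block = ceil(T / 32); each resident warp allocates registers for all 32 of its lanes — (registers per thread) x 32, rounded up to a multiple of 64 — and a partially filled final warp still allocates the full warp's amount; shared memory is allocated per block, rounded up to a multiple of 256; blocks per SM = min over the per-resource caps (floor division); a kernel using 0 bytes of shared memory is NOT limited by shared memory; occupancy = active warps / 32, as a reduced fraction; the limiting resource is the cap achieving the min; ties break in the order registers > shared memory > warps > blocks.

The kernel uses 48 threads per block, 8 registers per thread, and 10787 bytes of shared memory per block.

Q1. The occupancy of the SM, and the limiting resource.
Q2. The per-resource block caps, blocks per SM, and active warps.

Answer: occupancy 1/2, limited by shared memory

registers: 192 blocks
shared memory: 8 blocks
warps: 16 blocks
blocks: 32 blocks

Answer: 8 blocks, 16 active warps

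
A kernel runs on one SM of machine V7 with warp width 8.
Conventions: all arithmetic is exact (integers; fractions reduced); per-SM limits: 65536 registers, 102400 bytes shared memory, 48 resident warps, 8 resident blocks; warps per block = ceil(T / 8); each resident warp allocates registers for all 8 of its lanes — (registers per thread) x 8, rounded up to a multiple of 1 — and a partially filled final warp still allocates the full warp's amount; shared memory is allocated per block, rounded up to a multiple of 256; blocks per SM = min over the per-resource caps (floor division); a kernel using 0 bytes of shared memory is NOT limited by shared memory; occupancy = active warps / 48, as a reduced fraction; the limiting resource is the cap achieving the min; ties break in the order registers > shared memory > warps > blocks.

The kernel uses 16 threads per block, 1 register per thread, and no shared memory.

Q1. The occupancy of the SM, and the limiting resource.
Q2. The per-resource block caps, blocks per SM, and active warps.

Answer: occupancy 1/3, limited by blocks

registers: 4096 blocks
shared memory: no limit (kernel uses none)
warps: 24 blocks
blocks: 8 blocks

Answer: 8 blocks, 16 active warps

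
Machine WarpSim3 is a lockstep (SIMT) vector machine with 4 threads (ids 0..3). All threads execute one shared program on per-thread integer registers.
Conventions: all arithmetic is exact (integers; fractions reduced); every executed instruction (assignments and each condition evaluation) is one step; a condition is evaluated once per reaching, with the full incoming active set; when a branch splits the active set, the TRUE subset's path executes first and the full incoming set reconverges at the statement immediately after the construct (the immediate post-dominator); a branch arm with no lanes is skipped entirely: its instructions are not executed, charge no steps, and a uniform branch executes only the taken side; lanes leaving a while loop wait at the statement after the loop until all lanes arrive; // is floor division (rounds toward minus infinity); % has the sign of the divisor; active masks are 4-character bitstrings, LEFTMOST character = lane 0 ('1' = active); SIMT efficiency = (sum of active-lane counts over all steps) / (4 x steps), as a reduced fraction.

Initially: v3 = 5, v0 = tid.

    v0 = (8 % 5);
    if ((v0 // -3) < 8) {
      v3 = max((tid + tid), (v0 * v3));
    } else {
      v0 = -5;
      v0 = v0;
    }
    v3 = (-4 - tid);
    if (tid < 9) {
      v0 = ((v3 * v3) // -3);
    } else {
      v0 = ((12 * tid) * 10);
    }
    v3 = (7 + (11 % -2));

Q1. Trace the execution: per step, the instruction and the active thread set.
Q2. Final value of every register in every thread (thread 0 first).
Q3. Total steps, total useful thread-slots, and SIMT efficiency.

step 0: v0 <- (8 % 5)                1111
step 1: eval ((v0 // -3) < 8)        1111
step 2: v3 <- max((tid + tid), (v0 * v3)) 1111
step 3: v3 <- (-4 - tid)             1111
step 4: eval (tid < 9)               1111
step 5: v0 <- ((v3 * v3) // -3)      1111
step 6: v3 <- (7 + (11 % -2))        1111

Answer: 7 steps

v3: 6,6,6,6
v0: -6,-9,-12,-17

steps = 7; useful = 28; efficiency = 28/28 = 1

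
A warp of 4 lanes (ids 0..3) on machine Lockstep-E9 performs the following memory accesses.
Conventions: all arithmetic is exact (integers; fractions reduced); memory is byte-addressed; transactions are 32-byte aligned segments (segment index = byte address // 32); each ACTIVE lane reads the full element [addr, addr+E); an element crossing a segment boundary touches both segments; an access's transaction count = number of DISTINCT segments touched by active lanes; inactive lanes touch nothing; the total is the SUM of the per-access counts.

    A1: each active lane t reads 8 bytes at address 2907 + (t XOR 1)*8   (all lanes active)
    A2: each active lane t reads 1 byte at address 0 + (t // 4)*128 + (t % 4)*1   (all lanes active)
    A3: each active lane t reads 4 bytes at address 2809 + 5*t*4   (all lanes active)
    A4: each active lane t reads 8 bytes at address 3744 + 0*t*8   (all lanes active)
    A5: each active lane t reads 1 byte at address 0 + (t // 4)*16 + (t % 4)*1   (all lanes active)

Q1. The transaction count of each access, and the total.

A1: 2 transactions
A2: 1 transaction
A3: 3 transactions
A4: 1 transaction
A5: 1 transaction

Answer: 2,1,3,1,1; total 8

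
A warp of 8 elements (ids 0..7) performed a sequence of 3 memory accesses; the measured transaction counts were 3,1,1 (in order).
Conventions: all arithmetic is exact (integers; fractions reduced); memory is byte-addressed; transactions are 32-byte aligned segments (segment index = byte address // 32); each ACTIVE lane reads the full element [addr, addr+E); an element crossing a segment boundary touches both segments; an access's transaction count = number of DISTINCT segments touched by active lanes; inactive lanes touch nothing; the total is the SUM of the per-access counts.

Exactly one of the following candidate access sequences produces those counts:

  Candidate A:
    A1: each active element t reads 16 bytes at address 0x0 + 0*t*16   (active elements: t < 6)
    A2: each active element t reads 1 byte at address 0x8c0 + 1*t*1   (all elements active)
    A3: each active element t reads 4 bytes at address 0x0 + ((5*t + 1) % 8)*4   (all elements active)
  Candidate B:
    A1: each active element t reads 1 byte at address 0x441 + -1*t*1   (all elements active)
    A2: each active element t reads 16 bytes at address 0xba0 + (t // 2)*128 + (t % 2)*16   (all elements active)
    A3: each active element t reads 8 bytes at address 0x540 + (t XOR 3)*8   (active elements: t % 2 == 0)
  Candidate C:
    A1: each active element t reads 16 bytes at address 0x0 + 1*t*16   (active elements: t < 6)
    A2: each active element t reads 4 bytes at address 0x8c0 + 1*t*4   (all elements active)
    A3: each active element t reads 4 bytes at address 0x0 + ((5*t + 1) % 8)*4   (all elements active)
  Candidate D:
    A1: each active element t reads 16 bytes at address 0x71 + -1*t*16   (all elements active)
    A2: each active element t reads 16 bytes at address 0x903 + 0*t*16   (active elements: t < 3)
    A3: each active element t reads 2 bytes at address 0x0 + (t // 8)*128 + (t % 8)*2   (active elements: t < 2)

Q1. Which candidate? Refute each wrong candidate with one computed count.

A: A1 gives 1 transaction, not 3
B: A1 gives 2 transactions, not 3
D: A1 gives 5 transactions, not 3
C: all counts match (3,1,1)

Answer: C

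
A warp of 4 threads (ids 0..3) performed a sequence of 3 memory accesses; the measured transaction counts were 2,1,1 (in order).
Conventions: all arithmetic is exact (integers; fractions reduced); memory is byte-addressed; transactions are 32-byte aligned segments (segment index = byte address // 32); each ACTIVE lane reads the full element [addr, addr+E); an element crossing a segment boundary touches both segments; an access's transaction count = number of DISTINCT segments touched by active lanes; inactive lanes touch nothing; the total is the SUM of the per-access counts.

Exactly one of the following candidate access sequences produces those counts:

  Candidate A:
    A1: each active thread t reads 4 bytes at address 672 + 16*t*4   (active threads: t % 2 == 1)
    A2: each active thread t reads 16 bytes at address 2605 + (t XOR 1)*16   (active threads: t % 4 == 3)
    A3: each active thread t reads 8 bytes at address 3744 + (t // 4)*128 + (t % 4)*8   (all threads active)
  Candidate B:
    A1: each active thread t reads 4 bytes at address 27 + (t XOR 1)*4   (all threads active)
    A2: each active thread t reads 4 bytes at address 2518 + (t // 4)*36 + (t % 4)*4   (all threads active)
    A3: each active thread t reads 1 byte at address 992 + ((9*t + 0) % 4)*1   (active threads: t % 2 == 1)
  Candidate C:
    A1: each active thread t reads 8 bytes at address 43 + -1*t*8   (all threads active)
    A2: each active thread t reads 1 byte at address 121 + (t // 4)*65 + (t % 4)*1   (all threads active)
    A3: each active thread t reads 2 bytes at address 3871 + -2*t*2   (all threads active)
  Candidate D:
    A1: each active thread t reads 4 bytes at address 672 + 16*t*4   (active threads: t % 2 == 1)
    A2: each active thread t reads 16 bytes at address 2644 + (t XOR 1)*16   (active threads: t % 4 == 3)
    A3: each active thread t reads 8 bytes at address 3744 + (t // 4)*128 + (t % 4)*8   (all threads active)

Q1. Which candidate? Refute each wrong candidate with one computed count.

B: A2 gives 2 transactions, not 1
C: A3 gives 2 transactions, not 1
D: A2 gives 2 transactions, not 1
A: all counts match (2,1,1)

Answer: A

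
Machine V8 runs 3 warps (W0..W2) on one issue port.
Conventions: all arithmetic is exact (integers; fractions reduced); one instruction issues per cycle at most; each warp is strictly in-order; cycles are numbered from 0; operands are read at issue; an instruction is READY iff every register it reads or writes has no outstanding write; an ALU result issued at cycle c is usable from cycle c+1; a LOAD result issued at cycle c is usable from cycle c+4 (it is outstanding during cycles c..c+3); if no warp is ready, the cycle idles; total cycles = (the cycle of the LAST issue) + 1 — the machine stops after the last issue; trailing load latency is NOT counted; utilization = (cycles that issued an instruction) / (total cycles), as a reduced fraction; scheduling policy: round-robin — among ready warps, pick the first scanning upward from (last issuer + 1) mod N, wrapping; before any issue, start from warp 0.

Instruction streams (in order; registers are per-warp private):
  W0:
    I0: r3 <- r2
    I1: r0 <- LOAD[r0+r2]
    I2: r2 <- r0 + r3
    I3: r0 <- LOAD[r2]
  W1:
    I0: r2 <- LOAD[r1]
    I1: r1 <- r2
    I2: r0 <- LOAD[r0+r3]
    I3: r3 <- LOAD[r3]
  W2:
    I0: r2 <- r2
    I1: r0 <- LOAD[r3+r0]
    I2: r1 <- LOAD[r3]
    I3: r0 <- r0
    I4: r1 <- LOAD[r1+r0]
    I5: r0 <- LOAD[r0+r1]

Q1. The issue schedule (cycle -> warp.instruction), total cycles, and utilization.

cycle 0: W0.I0
cycle 1: W1.I0
cycle 2: W2.I0
cycle 3: W0.I1
cycle 4: W2.I1
cycle 5: W1.I1
cycle 6: W2.I2
cycle 7: W0.I2
cycle 8: W1.I2
cycle 9: W2.I3
cycle 10: W0.I3
cycle 11: W1.I3
cycle 12: W2.I4
cycle 13: idle
cycle 14: idle
cycle 15: idle
cycle 16: W2.I5

Answer: 17 cycles, utilization 14/17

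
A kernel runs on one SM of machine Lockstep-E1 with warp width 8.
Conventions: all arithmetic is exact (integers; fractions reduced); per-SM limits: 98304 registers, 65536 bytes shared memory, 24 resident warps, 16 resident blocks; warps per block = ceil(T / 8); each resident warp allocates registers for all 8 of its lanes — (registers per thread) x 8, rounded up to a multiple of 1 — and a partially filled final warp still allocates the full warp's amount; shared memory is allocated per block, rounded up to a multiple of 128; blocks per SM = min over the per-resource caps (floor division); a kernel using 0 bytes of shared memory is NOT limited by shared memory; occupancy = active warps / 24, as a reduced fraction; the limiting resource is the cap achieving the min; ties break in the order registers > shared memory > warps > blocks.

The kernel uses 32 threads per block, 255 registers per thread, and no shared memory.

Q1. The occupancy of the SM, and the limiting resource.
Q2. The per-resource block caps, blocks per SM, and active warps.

Answer: occupancy 1, limited by warps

registers: 12 blocks
shared memory: no limit (kernel uses none)
warps: 6 blocks
blocks: 16 blocks

Answer: 6 blocks, 24 active warps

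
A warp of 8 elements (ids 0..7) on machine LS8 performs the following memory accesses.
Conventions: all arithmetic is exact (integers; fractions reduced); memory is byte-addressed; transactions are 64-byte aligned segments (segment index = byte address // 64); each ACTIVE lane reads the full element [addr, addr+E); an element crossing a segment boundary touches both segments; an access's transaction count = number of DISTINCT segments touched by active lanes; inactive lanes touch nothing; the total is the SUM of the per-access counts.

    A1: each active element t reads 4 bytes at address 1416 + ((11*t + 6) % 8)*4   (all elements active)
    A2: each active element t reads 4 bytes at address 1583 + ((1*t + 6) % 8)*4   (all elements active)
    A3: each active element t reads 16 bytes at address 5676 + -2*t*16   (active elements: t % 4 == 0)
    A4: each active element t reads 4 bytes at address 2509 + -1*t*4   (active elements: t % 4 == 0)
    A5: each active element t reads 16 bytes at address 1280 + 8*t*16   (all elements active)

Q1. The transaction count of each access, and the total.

A1: 1 transaction
A2: 2 transactions
A3: 2 transactions
A4: 2 transactions
A5: 8 transactions

Answer: 1,2,2,2,8; total 15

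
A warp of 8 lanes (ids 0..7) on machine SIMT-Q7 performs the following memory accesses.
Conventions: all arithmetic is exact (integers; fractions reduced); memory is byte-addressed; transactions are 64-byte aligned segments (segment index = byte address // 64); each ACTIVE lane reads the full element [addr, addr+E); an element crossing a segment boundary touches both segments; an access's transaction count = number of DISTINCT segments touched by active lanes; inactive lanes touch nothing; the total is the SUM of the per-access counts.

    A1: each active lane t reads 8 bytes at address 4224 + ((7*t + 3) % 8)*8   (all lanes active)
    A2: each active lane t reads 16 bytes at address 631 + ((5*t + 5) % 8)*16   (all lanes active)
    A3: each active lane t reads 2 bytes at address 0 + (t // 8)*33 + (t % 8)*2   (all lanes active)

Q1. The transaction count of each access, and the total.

A1: 1 transaction
A2: 3 transactions
A3: 1 transaction

Answer: 1,3,1; total 5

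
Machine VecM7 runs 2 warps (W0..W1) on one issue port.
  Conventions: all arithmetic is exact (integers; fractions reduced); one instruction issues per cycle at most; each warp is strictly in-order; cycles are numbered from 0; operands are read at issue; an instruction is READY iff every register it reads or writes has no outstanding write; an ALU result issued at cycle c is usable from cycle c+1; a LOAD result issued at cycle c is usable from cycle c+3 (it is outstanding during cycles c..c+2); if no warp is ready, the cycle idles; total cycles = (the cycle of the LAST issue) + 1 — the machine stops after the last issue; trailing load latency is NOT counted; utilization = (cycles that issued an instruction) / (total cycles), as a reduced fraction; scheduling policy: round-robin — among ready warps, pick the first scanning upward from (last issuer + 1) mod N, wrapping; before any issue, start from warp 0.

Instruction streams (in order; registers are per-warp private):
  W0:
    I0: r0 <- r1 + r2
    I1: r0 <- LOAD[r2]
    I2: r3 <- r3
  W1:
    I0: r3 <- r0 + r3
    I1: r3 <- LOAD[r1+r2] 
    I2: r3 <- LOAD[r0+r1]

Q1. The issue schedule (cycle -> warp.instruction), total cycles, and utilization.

cycle 0: W0.I0
cycle 1: W1.I0
cycle 2: W0.I1
cycle 3: W1.I1
cycle 4: W0.I2
cycle 5: idle
cycle 6: W1.I2

Answer: 7 cycles, utilization 6/7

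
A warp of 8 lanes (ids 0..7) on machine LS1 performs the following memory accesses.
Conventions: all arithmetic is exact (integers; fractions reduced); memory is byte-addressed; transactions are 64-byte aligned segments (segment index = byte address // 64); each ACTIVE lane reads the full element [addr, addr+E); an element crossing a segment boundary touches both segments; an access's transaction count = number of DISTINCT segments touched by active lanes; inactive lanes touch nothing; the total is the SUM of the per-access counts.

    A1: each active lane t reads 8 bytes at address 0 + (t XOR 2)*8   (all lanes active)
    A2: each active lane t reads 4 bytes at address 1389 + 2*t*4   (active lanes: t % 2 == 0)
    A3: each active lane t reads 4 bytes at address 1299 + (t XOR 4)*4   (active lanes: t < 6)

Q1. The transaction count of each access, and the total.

A1: 1 transaction
A2: 2 transactions
A3: 1 transaction

Answer: 1,2,1; total 4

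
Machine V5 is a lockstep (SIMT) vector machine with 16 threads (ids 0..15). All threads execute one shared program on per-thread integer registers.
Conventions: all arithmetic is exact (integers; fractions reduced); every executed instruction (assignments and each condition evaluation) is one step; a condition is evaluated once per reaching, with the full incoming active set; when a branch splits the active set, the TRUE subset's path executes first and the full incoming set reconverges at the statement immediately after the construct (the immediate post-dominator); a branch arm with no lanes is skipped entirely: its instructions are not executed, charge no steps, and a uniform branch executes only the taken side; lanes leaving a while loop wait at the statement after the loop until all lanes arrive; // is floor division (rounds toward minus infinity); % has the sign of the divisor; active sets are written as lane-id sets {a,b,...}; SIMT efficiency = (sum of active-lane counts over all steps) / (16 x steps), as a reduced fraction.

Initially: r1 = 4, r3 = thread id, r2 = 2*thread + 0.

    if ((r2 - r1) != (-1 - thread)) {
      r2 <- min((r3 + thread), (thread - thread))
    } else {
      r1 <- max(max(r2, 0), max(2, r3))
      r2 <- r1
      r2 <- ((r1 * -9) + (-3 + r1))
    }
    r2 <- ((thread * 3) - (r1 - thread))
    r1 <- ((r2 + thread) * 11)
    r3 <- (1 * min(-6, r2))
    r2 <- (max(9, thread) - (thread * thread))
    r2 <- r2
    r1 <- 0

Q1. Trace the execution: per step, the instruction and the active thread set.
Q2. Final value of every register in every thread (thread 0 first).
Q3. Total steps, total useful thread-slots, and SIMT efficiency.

step 0: eval ((r2 - r1) != (-1 - thread)) {0,1,2,3,4,5,6,7,8,9,10,11,12,13,14,15}
step 1: r2 <- min((r3 + thread), (thread - thread)) {0,2,3,4,5,6,7,8,9,10,11,12,13,14,15}
step 2: r1 <- max(max(r2, 0), max(2, r3)) {1}
step 3: r2 <- r1                     {1}
step 4: r2 <- ((r1 * -9) + (-3 + r1)) {1}
step 5: r2 <- ((thread * 3) - (r1 - thread)) {0,1,2,3,4,5,6,7,8,9,10,11,12,13,14,15}
step 6: r1 <- ((r2 + thread) * 11)   {0,1,2,3,4,5,6,7,8,9,10,11,12,13,14,15}
step 7: r3 <- (1 * min(-6, r2))      {0,1,2,3,4,5,6,7,8,9,10,11,12,13,14,15}
step 8: r2 <- (max(9, thread) - (thread * thread)) {0,1,2,3,4,5,6,7,8,9,10,11,12,13,14,15}
step 9: r2 <- r2                     {0,1,2,3,4,5,6,7,8,9,10,11,12,13,14,15}
step 10: r1 <- 0                      {0,1,2,3,4,5,6,7,8,9,10,11,12,13,14,15}

Answer: 11 steps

r1: 0,0,0,0,0,0,0,0,0,0,0,0,0,0,0,0
r3: -6,-6,-6,-6,-6,-6,-6,-6,-6,-6,-6,-6,-6,-6,-6,-6
r2: 9,8,5,0,-7,-16,-27,-40,-55,-72,-90,-110,-132,-156,-182,-210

steps = 11; useful = 130; efficiency = 130/176 = 65/88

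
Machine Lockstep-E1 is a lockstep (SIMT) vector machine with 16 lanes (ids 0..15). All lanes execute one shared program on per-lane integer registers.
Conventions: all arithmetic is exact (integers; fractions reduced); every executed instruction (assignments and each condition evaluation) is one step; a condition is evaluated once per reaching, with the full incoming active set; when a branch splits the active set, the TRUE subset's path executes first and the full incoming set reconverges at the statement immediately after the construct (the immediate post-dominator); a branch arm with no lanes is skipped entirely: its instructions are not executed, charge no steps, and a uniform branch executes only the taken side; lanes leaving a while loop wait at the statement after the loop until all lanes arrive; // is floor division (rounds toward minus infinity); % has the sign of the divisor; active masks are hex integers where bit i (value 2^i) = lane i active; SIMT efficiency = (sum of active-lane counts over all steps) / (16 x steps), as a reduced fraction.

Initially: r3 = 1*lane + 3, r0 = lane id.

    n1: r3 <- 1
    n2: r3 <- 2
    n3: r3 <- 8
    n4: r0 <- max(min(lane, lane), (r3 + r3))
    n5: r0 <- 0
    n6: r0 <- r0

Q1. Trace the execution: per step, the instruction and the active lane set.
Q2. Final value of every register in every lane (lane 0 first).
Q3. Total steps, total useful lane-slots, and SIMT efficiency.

step 0: r3 <- 1                      0xffff
step 1: r3 <- 2                      0xffff
step 2: r3 <- 8                      0xffff
step 3: r0 <- max(min(lane, lane), (r3 + r3)) 0xffff
step 4: r0 <- 0                      0xffff
step 5: r0 <- r0                     0xffff

Answer: 6 steps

r3: 8,8,8,8,8,8,8,8,8,8,8,8,8,8,8,8
r0: 0,0,0,0,0,0,0,0,0,0,0,0,0,0,0,0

steps = 6; useful = 96; efficiency = 96/96 = 1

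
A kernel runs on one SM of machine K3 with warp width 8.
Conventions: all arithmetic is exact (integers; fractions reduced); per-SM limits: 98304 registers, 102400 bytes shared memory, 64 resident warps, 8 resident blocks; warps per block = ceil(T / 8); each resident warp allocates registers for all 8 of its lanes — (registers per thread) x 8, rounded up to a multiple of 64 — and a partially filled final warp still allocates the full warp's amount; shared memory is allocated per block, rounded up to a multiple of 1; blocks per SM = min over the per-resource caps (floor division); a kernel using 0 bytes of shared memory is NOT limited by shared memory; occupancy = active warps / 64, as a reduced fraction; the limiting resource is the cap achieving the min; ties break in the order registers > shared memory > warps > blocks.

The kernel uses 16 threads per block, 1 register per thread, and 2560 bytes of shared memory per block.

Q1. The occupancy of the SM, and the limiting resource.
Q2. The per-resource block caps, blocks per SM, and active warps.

Answer: occupancy 1/4, limited by blocks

registers: 768 blocks
shared memory: 40 blocks
warps: 32 blocks
blocks: 8 blocks

Answer: 8 blocks, 16 active warps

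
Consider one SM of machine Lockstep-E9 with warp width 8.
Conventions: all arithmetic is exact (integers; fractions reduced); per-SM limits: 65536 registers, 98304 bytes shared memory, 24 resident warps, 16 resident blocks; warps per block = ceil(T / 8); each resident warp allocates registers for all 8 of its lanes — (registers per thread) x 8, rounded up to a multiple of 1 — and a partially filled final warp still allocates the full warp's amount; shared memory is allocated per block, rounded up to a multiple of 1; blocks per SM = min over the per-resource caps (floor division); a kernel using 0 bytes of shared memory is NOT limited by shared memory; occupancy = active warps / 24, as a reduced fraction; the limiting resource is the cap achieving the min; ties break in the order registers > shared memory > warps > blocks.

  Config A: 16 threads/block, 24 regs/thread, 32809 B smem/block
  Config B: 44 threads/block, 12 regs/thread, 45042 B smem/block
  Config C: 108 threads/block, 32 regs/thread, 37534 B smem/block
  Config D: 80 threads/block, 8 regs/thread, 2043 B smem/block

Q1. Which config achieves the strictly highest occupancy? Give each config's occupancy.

occupancies: A 1/6, B 1/2, C 7/12, D 5/6

Answer: D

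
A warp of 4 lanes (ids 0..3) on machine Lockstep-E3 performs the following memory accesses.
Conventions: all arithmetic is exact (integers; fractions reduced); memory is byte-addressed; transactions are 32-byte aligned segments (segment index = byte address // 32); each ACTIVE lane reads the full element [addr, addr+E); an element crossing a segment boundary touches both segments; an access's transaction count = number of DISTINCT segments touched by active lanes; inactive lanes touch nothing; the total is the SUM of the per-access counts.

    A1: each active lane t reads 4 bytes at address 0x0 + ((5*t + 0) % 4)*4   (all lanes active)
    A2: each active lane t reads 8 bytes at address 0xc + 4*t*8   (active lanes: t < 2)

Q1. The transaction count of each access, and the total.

A1: 1 transaction
A2: 2 transactions

Answer: 1,2; total 3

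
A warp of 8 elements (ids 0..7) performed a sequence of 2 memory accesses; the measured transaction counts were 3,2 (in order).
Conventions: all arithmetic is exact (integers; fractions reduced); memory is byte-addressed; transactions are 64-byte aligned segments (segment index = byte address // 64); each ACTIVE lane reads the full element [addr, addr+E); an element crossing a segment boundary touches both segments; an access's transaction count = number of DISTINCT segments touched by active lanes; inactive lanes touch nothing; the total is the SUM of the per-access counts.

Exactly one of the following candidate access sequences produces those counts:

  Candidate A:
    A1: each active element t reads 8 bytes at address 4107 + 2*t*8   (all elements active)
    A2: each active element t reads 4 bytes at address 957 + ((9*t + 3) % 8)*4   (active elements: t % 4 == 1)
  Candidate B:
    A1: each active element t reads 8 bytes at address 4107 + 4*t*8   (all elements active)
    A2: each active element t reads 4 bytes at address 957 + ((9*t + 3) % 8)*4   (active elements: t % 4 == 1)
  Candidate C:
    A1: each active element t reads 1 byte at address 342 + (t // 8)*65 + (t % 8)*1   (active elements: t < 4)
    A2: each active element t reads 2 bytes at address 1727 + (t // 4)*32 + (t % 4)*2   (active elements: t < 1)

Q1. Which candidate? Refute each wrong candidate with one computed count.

B: A1 gives 4 transactions, not 3
C: A1 gives 1 transaction, not 3
A: all counts match (3,2)

Answer: A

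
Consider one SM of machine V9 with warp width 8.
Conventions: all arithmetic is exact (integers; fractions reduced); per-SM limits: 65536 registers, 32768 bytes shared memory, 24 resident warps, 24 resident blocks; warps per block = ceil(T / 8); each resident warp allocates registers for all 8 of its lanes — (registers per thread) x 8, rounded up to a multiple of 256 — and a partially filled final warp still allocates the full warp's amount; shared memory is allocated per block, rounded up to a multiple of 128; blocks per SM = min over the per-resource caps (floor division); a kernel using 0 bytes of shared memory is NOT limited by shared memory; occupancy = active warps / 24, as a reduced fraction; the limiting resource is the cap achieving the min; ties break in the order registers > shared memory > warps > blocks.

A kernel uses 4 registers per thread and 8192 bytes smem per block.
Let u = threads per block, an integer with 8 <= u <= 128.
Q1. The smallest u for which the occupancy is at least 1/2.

Answer: u = 17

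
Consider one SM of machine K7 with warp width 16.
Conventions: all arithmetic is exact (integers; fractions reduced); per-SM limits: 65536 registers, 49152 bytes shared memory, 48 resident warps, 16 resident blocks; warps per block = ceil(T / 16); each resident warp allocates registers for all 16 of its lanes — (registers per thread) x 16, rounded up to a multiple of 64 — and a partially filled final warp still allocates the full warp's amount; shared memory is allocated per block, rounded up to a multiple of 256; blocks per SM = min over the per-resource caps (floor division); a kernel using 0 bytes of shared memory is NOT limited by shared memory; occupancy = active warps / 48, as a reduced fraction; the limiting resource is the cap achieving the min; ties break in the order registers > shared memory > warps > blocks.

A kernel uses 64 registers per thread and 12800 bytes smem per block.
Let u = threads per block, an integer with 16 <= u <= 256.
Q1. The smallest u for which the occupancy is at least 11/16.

Answer: u = 161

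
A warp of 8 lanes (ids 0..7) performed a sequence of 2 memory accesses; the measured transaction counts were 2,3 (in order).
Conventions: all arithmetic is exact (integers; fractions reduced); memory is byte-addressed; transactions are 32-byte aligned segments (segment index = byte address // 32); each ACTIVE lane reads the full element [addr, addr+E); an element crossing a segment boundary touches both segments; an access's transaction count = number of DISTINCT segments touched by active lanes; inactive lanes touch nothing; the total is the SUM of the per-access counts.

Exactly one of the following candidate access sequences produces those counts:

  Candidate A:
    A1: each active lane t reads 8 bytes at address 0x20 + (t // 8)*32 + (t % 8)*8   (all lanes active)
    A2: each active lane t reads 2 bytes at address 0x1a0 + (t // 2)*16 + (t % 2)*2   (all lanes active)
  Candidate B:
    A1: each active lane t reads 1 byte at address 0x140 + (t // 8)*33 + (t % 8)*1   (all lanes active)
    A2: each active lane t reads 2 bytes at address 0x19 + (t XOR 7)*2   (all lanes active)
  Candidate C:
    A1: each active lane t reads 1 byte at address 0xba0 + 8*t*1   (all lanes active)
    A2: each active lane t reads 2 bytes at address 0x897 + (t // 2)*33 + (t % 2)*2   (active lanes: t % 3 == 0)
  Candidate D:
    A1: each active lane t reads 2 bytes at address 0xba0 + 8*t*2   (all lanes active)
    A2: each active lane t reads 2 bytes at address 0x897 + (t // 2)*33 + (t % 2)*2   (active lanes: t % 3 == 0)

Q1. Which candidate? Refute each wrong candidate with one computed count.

A: A2 gives 2 transactions, not 3
B: A1 gives 1 transaction, not 2
D: A1 gives 4 transactions, not 2
C: all counts match (2,3)

Answer: C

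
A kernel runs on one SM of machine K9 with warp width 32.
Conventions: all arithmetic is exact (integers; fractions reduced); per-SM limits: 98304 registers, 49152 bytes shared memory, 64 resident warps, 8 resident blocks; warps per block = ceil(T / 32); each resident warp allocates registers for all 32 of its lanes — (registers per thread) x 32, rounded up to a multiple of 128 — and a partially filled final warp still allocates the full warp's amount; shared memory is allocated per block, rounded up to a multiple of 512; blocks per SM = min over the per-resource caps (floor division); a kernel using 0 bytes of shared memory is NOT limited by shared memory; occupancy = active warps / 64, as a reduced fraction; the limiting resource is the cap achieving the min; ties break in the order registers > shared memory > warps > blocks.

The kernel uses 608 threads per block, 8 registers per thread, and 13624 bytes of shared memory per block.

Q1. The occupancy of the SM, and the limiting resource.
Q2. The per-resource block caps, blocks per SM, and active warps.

Answer: occupancy 57/64, limited by shared memory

registers: 20 blocks
shared memory: 3 blocks
warps: 3 blocks
blocks: 8 blocks

Answer: 3 blocks, 57 active warps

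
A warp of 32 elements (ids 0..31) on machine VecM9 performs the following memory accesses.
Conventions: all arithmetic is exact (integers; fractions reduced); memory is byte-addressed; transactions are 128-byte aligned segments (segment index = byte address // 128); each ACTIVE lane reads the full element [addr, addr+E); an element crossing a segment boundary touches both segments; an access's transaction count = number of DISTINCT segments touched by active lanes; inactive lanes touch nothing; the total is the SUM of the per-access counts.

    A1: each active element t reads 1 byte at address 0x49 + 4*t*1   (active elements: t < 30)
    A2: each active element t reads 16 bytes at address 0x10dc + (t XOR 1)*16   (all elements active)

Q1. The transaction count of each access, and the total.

A1: 2 transactions
A2: 5 transactions

Answer: 2,5; total 7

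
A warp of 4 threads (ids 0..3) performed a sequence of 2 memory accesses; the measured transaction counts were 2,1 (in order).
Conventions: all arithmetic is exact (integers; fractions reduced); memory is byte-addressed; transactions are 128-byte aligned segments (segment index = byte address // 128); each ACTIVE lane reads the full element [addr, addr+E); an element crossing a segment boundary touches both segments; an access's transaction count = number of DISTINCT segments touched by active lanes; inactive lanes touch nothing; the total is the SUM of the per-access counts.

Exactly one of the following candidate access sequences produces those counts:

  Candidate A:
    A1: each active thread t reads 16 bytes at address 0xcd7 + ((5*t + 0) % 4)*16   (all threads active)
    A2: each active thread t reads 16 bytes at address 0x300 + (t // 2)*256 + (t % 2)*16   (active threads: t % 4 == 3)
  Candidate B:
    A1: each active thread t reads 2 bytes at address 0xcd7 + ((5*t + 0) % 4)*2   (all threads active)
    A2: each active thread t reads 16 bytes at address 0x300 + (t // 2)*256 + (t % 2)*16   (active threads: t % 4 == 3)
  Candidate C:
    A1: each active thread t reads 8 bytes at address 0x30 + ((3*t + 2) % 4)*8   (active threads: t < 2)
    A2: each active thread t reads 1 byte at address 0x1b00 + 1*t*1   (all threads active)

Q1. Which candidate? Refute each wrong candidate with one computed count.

B: A1 gives 1 transaction, not 2
C: A1 gives 1 transaction, not 2
A: all counts match (2,1)

Answer: A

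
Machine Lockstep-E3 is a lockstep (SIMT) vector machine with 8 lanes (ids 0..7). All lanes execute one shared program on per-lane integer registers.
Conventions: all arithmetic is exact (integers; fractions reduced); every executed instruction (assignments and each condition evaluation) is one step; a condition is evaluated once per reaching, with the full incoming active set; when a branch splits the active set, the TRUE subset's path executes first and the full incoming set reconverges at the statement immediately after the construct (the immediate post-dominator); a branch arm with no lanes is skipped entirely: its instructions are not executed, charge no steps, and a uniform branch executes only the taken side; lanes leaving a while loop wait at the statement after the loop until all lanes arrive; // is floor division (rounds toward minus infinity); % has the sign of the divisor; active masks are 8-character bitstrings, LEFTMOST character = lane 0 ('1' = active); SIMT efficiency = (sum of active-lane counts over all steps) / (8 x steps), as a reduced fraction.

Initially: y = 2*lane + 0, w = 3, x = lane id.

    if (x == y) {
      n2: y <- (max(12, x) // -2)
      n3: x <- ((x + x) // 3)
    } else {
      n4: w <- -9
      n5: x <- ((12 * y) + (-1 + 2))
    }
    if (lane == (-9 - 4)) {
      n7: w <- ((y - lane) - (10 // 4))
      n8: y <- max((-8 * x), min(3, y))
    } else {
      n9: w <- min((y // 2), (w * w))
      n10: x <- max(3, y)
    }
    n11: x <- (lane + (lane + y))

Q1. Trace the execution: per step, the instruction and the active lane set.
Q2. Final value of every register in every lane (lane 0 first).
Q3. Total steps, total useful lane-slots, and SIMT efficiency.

step 0: eval (x == y)                11111111
step 1: y <- (max(12, x) // -2)      10000000
step 2: x <- ((x + x) // 3)          10000000
step 3: w <- -9                      01111111
step 4: x <- ((12 * y) + (-1 + 2))   01111111
step 5: eval (lane == (-9 - 4))      11111111
step 6: w <- min((y // 2), (w * w))  11111111
step 7: x <- max(3, y)               11111111
step 8: x <- (lane + (lane + y))     11111111

Answer: 9 steps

y: -6,2,4,6,8,10,12,14
w: -3,1,2,3,4,5,6,7
x: -6,4,8,12,16,20,24,28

steps = 9; useful = 56; efficiency = 56/72 = 7/9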